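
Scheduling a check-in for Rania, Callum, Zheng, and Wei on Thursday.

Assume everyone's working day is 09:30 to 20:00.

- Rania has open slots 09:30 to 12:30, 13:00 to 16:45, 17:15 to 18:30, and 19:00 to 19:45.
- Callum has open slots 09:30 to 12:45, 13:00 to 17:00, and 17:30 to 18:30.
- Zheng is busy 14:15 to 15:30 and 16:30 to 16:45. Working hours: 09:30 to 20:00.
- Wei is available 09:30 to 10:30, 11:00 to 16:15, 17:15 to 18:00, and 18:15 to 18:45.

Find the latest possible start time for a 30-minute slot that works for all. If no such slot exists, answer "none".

17:30

Zheng free within 09:30–20:00: 09:30–14:15, 15:30–16:30, 16:45–20:00.
Rania ∩ Callum: 09:30–12:30, 13:00–16:45, 17:30–18:30.
Rania ∩ Callum ∩ Zheng: 09:30–12:30, 13:00–14:15, 15:30–16:30, 17:30–18:30.
Rania ∩ Callum ∩ Zheng ∩ Wei: 09:30–10:30, 11:00–12:30, 13:00–14:15, 15:30–16:15, 17:30–18:00, 18:15–18:30.
Windows ≥ 30 min: 09:30–10:30, 11:00–12:30, 13:00–14:15, 15:30–16:15, 17:30–18:00.
Latest start in the last window 17:30–18:00 is 18:00 − 30 min = 17:30.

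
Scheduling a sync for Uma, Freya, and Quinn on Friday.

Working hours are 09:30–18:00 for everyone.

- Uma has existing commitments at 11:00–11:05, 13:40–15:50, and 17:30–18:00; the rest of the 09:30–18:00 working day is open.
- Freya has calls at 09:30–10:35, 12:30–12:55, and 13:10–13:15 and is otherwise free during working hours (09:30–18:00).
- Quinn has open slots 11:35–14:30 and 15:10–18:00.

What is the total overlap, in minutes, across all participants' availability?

195 minutes

Uma free within 09:30–18:00: 09:30–11:00, 11:05–13:40, 15:50–17:30.
Freya free within 09:30–18:00: 10:35–12:30, 12:55–13:10, 13:15–18:00.
Uma ∩ Freya: 10:35–11:00, 11:05–12:30, 12:55–13:10, 13:15–13:40, 15:50–17:30.
Uma ∩ Freya ∩ Quinn: 11:35–12:30, 12:55–13:10, 13:15–13:40, 15:50–17:30.
Total common minutes: 55 + 15 + 25 + 100 = 195.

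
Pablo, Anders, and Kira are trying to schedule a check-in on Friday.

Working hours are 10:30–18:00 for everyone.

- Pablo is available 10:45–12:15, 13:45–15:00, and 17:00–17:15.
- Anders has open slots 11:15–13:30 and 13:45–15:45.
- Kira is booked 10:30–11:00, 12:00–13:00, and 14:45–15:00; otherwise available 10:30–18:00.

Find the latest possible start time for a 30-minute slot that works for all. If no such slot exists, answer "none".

Kira free within 10:30–18:00: 11:00–12:00, 13:00–14:45, 15:00–18:00.
Pablo ∩ Anders: 11:15–12:15, 13:45–15:00.
Pablo ∩ Anders ∩ Kira: 11:15–12:00, 13:45–14:45.
Windows ≥ 30 min: 11:15–12:00, 13:45–14:45.
Latest start in the last window 13:45–14:45 is 14:45 − 30 min = 14:15.

14:15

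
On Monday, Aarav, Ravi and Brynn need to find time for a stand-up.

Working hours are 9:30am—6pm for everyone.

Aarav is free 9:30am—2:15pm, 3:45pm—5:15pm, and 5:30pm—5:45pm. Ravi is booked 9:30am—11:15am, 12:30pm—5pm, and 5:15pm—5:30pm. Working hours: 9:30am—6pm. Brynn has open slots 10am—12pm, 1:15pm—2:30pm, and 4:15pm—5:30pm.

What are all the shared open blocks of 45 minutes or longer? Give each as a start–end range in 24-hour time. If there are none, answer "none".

11:15–12:00

Ravi free within 09:30–18:00: 11:15–12:30, 17:00–17:15, 17:30–18:00.
Aarav ∩ Ravi: 11:15–12:30, 17:00–17:15, 17:30–17:45.
Aarav ∩ Ravi ∩ Brynn: 11:15–12:00, 17:00–17:15.
Windows ≥ 45 min: 11:15–12:00.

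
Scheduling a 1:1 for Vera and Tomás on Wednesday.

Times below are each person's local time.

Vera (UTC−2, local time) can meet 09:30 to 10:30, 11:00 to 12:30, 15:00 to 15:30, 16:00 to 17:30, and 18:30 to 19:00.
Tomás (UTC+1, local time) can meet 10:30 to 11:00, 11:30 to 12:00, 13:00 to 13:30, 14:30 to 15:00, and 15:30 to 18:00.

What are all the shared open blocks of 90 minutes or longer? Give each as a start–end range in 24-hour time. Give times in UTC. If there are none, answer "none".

Vera → UTC: 11:30–12:30, 13:00–14:30, 17:00–17:30, 18:00–19:30, 20:30–21:00.
Tomás → UTC: 09:30–10:00, 10:30–11:00, 12:00–12:30, 13:30–14:00, 14:30–17:00.
Vera ∩ Tomás: 12:00–12:30, 13:30–14:00.
Windows ≥ 90 min: (none).

none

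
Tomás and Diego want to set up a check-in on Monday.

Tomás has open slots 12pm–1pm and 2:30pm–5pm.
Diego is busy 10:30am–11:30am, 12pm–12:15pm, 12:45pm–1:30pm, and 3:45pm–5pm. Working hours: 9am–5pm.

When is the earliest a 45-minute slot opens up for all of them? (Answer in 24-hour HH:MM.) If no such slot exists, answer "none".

Diego free within 09:00–17:00: 09:00–10:30, 11:30–12:00, 12:15–12:45, 13:30–15:45.
Tomás ∩ Diego: 12:15–12:45, 14:30–15:45.
Windows ≥ 45 min: 14:30–15:45.
Earliest such window starts at 14:30.

14:30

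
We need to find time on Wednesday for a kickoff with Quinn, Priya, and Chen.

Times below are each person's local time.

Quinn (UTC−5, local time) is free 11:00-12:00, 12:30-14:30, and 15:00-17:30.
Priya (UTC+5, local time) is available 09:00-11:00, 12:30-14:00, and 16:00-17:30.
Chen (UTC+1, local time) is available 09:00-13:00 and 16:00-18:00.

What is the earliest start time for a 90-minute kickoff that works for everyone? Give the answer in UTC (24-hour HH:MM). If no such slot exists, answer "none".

none

Quinn → UTC: 16:00–17:00, 17:30–19:30, 20:00–22:30.
Priya → UTC: 04:00–06:00, 07:30–09:00, 11:00–12:30.
Chen → UTC: 08:00–12:00, 15:00–17:00.
Quinn ∩ Priya: (none).
Quinn ∩ Priya ∩ Chen: (none).
Windows ≥ 90 min: (none).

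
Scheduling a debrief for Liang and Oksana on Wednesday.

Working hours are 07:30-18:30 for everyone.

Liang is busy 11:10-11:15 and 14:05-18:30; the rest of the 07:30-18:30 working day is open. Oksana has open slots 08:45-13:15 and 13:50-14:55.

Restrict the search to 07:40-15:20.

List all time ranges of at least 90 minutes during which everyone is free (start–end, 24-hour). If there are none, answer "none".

08:45–11:10, 11:15–13:15

Liang free within 07:30–18:30: 07:30–11:10, 11:15–14:05.
Liang ∩ Oksana: 08:45–11:10, 11:15–13:15, 13:50–14:05.
Restricted to 07:40–15:20: 08:45–11:10, 11:15–13:15, 13:50–14:05.
Windows ≥ 90 min: 08:45–11:10, 11:15–13:15.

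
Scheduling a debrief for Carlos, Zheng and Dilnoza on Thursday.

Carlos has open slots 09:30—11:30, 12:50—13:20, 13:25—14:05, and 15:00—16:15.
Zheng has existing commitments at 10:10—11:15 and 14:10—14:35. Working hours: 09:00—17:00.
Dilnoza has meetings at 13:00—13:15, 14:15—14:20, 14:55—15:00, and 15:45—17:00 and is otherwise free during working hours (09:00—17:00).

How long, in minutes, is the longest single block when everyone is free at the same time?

45 minutes

Zheng free within 09:00–17:00: 09:00–10:10, 11:15–14:10, 14:35–17:00.
Dilnoza free within 09:00–17:00: 09:00–13:00, 13:15–14:15, 14:20–14:55, 15:00–15:45.
Carlos ∩ Zheng: 09:30–10:10, 11:15–11:30, 12:50–13:20, 13:25–14:05, 15:00–16:15.
Carlos ∩ Zheng ∩ Dilnoza: 09:30–10:10, 11:15–11:30, 12:50–13:00, 13:15–13:20, 13:25–14:05, 15:00–15:45.
Common window lengths: 40, 15, 10, 5, 40, 45 min; longest is 45.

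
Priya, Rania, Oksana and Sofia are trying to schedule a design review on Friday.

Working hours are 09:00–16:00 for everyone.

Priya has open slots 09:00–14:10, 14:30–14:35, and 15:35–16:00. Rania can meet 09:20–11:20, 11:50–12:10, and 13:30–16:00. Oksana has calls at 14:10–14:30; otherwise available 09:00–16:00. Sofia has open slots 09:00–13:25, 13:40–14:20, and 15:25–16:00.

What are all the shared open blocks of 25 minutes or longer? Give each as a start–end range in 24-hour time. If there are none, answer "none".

Oksana free within 09:00–16:00: 09:00–14:10, 14:30–16:00.
Priya ∩ Rania: 09:20–11:20, 11:50–12:10, 13:30–14:10, 14:30–14:35, 15:35–16:00.
Priya ∩ Rania ∩ Oksana: 09:20–11:20, 11:50–12:10, 13:30–14:10, 14:30–14:35, 15:35–16:00.
Priya ∩ Rania ∩ Oksana ∩ Sofia: 09:20–11:20, 11:50–12:10, 13:40–14:10, 15:35–16:00.
Windows ≥ 25 min: 09:20–11:20, 13:40–14:10, 15:35–16:00.

09:20–11:20, 13:40–14:10, 15:35–16:00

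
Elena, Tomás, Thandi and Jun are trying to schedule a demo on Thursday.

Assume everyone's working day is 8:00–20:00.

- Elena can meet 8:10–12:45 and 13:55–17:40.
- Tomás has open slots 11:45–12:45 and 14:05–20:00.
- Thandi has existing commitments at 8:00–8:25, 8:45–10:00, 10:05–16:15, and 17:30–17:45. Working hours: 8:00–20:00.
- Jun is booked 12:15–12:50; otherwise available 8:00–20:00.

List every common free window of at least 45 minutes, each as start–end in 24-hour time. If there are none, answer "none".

16:15–17:30

Thandi free within 08:00–20:00: 08:25–08:45, 10:00–10:05, 16:15–17:30, 17:45–20:00.
Jun free within 08:00–20:00: 08:00–12:15, 12:50–20:00.
Elena ∩ Tomás: 11:45–12:45, 14:05–17:40.
Elena ∩ Tomás ∩ Thandi: 16:15–17:30.
Elena ∩ Tomás ∩ Thandi ∩ Jun: 16:15–17:30.
Windows ≥ 45 min: 16:15–17:30.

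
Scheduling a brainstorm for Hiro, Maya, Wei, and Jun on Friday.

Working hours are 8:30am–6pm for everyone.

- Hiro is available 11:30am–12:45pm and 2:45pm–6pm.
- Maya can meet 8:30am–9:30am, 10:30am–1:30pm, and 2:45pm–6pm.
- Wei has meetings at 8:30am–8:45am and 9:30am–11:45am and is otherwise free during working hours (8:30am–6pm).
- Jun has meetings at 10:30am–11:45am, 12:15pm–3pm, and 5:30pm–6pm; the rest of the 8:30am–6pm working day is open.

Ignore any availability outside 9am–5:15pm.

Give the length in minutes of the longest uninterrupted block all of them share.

135 minutes

Wei free within 08:30–18:00: 08:45–09:30, 11:45–18:00.
Jun free within 08:30–18:00: 08:30–10:30, 11:45–12:15, 15:00–17:30.
Hiro ∩ Maya: 11:30–12:45, 14:45–18:00.
Hiro ∩ Maya ∩ Wei: 11:45–12:45, 14:45–18:00.
Hiro ∩ Maya ∩ Wei ∩ Jun: 11:45–12:15, 15:00–17:30.
Restricted to 09:00–17:15: 11:45–12:15, 15:00–17:15.
Common window lengths: 30, 135 min; longest is 135.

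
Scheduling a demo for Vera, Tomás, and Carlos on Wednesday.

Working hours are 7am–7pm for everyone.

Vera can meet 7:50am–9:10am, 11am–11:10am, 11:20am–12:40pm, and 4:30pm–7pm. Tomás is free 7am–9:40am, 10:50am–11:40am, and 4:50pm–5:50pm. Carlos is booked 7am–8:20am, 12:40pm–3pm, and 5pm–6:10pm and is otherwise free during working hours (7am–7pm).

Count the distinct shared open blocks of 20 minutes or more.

2

Carlos free within 07:00–19:00: 08:20–12:40, 15:00–17:00, 18:10–19:00.
Vera ∩ Tomás: 07:50–09:10, 11:00–11:10, 11:20–11:40, 16:50–17:50.
Vera ∩ Tomás ∩ Carlos: 08:20–09:10, 11:00–11:10, 11:20–11:40, 16:50–17:00.
Windows ≥ 20 min: 08:20–09:10, 11:20–11:40.
That's 2 windows.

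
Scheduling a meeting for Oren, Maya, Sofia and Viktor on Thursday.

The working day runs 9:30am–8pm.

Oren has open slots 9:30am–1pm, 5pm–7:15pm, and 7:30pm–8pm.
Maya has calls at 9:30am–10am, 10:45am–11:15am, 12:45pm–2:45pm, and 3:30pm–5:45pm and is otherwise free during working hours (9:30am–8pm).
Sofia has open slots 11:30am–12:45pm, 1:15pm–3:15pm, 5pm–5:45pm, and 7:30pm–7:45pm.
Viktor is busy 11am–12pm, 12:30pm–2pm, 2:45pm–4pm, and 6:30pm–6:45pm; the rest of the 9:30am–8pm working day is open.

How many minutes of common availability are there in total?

Maya free within 09:30–20:00: 10:00–10:45, 11:15–12:45, 14:45–15:30, 17:45–20:00.
Viktor free within 09:30–20:00: 09:30–11:00, 12:00–12:30, 14:00–14:45, 16:00–18:30, 18:45–20:00.
Oren ∩ Maya: 10:00–10:45, 11:15–12:45, 17:45–19:15, 19:30–20:00.
Oren ∩ Maya ∩ Sofia: 11:30–12:45, 19:30–19:45.
Oren ∩ Maya ∩ Sofia ∩ Viktor: 12:00–12:30, 19:30–19:45.
Total common minutes: 30 + 15 = 45.

45 minutes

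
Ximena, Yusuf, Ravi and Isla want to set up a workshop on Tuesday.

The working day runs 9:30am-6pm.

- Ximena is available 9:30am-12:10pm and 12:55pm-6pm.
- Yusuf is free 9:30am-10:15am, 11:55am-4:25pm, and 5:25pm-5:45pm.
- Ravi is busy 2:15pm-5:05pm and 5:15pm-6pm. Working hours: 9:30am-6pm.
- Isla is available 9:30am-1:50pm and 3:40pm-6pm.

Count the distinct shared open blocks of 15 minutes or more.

3

Ravi free within 09:30–18:00: 09:30–14:15, 17:05–17:15.
Ximena ∩ Yusuf: 09:30–10:15, 11:55–12:10, 12:55–16:25, 17:25–17:45.
Ximena ∩ Yusuf ∩ Ravi: 09:30–10:15, 11:55–12:10, 12:55–14:15.
Ximena ∩ Yusuf ∩ Ravi ∩ Isla: 09:30–10:15, 11:55–12:10, 12:55–13:50.
Windows ≥ 15 min: 09:30–10:15, 11:55–12:10, 12:55–13:50.
That's 3 windows.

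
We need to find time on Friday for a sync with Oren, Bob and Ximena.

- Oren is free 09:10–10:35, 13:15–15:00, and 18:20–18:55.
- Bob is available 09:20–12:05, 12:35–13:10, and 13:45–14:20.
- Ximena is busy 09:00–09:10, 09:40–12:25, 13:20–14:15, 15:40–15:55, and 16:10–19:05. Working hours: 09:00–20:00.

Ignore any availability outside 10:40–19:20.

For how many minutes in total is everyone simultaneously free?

5 minutes

Ximena free within 09:00–20:00: 09:10–09:40, 12:25–13:20, 14:15–15:40, 15:55–16:10, 19:05–20:00.
Oren ∩ Bob: 09:20–10:35, 13:45–14:20.
Oren ∩ Bob ∩ Ximena: 09:20–09:40, 14:15–14:20.
Restricted to 10:40–19:20: 14:15–14:20.
Total common minutes: 5.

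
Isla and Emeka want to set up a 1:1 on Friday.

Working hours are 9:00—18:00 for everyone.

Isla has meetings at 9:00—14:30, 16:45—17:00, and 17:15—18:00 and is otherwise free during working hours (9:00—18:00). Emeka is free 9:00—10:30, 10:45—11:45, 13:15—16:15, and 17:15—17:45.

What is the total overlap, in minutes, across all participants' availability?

Isla free within 09:00–18:00: 14:30–16:45, 17:00–17:15.
Isla ∩ Emeka: 14:30–16:15.
Total common minutes: 105.

105 minutes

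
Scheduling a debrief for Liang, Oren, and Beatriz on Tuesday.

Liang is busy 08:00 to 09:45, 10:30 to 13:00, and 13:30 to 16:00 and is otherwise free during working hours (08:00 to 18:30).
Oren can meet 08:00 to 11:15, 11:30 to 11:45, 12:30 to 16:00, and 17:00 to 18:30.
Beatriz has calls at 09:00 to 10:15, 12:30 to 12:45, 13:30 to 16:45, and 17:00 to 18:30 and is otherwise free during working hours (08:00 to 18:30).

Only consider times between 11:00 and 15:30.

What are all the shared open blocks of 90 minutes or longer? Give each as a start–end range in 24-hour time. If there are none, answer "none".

Liang free within 08:00–18:30: 09:45–10:30, 13:00–13:30, 16:00–18:30.
Beatriz free within 08:00–18:30: 08:00–09:00, 10:15–12:30, 12:45–13:30, 16:45–17:00.
Liang ∩ Oren: 09:45–10:30, 13:00–13:30, 17:00–18:30.
Liang ∩ Oren ∩ Beatriz: 10:15–10:30, 13:00–13:30.
Restricted to 11:00–15:30: 13:00–13:30.
Windows ≥ 90 min: (none).

none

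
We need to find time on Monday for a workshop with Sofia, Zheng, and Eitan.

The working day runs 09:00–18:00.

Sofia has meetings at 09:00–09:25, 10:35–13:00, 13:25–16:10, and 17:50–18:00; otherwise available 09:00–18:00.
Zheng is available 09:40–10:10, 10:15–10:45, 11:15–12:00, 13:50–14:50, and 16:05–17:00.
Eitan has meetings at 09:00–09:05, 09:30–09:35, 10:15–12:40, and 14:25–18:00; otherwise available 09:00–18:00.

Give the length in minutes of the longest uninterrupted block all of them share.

Sofia free within 09:00–18:00: 09:25–10:35, 13:00–13:25, 16:10–17:50.
Eitan free within 09:00–18:00: 09:05–09:30, 09:35–10:15, 12:40–14:25.
Sofia ∩ Zheng: 09:40–10:10, 10:15–10:35, 16:10–17:00.
Sofia ∩ Zheng ∩ Eitan: 09:40–10:10.
Single common window of 30 minutes.

30 minutes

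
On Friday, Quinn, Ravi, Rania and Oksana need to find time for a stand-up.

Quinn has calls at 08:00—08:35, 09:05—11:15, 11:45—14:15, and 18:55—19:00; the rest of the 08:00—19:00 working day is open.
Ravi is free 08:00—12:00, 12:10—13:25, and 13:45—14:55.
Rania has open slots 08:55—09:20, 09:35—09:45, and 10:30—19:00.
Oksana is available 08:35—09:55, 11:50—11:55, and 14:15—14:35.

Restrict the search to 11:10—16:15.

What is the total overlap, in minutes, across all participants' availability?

Quinn free within 08:00–19:00: 08:35–09:05, 11:15–11:45, 14:15–18:55.
Quinn ∩ Ravi: 08:35–09:05, 11:15–11:45, 14:15–14:55.
Quinn ∩ Ravi ∩ Rania: 08:55–09:05, 11:15–11:45, 14:15–14:55.
Quinn ∩ Ravi ∩ Rania ∩ Oksana: 08:55–09:05, 14:15–14:35.
Restricted to 11:10–16:15: 14:15–14:35.
Total common minutes: 20.

20 minutes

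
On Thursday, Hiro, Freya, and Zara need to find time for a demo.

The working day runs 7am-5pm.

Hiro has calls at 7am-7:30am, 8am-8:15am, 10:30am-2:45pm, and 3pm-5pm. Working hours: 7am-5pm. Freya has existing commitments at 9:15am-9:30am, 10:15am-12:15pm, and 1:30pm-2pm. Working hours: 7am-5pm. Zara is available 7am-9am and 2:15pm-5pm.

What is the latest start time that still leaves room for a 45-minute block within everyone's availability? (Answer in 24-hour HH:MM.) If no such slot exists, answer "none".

08:15

Hiro free within 07:00–17:00: 07:30–08:00, 08:15–10:30, 14:45–15:00.
Freya free within 07:00–17:00: 07:00–09:15, 09:30–10:15, 12:15–13:30, 14:00–17:00.
Hiro ∩ Freya: 07:30–08:00, 08:15–09:15, 09:30–10:15, 14:45–15:00.
Hiro ∩ Freya ∩ Zara: 07:30–08:00, 08:15–09:00, 14:45–15:00.
Windows ≥ 45 min: 08:15–09:00.
Latest start in the last window 08:15–09:00 is 09:00 − 45 min = 08:15.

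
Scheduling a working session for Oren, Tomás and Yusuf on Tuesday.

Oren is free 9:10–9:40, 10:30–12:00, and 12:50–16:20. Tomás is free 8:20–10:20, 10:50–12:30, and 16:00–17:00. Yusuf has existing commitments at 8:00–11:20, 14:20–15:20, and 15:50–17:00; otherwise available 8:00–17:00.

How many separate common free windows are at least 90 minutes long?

0

Yusuf free within 08:00–17:00: 11:20–14:20, 15:20–15:50.
Oren ∩ Tomás: 09:10–09:40, 10:50–12:00, 16:00–16:20.
Oren ∩ Tomás ∩ Yusuf: 11:20–12:00.
Windows ≥ 90 min: (none).
That's 0 windows.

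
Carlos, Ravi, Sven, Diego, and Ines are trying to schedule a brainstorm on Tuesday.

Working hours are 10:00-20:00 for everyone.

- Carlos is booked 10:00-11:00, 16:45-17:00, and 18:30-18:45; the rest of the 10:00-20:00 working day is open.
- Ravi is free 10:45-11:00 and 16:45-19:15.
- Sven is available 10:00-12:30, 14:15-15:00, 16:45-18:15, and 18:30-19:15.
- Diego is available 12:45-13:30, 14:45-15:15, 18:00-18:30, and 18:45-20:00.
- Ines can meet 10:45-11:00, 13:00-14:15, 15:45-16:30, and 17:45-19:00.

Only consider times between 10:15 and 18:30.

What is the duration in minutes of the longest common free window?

Carlos free within 10:00–20:00: 11:00–16:45, 17:00–18:30, 18:45–20:00.
Carlos ∩ Ravi: 17:00–18:30, 18:45–19:15.
Carlos ∩ Ravi ∩ Sven: 17:00–18:15, 18:45–19:15.
Carlos ∩ Ravi ∩ Sven ∩ Diego: 18:00–18:15, 18:45–19:15.
Carlos ∩ Ravi ∩ Sven ∩ Diego ∩ Ines: 18:00–18:15, 18:45–19:00.
Restricted to 10:15–18:30: 18:00–18:15.
Single common window of 15 minutes.

15 minutes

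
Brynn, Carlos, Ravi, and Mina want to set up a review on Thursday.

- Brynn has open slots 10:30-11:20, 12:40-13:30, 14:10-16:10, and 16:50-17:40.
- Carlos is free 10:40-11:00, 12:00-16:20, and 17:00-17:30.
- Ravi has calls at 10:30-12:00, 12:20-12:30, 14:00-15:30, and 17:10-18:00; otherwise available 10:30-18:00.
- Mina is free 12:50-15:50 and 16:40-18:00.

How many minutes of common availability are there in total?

Ravi free within 10:30–18:00: 12:00–12:20, 12:30–14:00, 15:30–17:10.
Brynn ∩ Carlos: 10:40–11:00, 12:40–13:30, 14:10–16:10, 17:00–17:30.
Brynn ∩ Carlos ∩ Ravi: 12:40–13:30, 15:30–16:10, 17:00–17:10.
Brynn ∩ Carlos ∩ Ravi ∩ Mina: 12:50–13:30, 15:30–15:50, 17:00–17:10.
Total common minutes: 40 + 20 + 10 = 70.

70 minutes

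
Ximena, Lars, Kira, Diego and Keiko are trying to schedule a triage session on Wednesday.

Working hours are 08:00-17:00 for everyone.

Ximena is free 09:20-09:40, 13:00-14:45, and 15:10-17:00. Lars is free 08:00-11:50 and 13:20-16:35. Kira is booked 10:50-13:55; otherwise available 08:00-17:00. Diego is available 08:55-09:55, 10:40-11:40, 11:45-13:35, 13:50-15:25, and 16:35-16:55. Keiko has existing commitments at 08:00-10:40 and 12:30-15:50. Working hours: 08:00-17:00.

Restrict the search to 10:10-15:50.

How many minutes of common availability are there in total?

0 minutes

Kira free within 08:00–17:00: 08:00–10:50, 13:55–17:00.
Keiko free within 08:00–17:00: 10:40–12:30, 15:50–17:00.
Ximena ∩ Lars: 09:20–09:40, 13:20–14:45, 15:10–16:35.
Ximena ∩ Lars ∩ Kira: 09:20–09:40, 13:55–14:45, 15:10–16:35.
Ximena ∩ Lars ∩ Kira ∩ Diego: 09:20–09:40, 13:55–14:45, 15:10–15:25.
Ximena ∩ Lars ∩ Kira ∩ Diego ∩ Keiko: (none).
Restricted to 10:10–15:50: (none).
Total common minutes: 0.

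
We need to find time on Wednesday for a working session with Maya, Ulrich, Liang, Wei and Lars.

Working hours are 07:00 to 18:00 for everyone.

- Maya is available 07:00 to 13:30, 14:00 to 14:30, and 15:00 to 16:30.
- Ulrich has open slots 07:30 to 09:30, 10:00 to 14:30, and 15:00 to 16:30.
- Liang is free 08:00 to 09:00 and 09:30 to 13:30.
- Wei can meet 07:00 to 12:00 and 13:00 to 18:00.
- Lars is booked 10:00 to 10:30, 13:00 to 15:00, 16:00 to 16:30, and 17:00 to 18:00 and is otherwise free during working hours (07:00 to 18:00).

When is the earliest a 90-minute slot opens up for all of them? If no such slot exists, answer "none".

10:30

Lars free within 07:00–18:00: 07:00–10:00, 10:30–13:00, 15:00–16:00, 16:30–17:00.
Maya ∩ Ulrich: 07:30–09:30, 10:00–13:30, 14:00–14:30, 15:00–16:30.
Maya ∩ Ulrich ∩ Liang: 08:00–09:00, 10:00–13:30.
Maya ∩ Ulrich ∩ Liang ∩ Wei: 08:00–09:00, 10:00–12:00, 13:00–13:30.
Maya ∩ Ulrich ∩ Liang ∩ Wei ∩ Lars: 08:00–09:00, 10:30–12:00.
Windows ≥ 90 min: 10:30–12:00.
Earliest such window starts at 10:30.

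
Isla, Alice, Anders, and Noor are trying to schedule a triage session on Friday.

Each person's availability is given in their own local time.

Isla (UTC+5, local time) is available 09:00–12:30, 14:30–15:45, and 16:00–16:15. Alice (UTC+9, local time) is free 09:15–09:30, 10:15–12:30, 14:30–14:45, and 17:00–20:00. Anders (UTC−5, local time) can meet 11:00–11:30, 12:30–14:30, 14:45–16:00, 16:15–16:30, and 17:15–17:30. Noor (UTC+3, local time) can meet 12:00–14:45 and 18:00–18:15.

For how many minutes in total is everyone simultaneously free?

0 minutes

Isla → UTC: 04:00–07:30, 09:30–10:45, 11:00–11:15.
Alice → UTC: 00:15–00:30, 01:15–03:30, 05:30–05:45, 08:00–11:00.
Anders → UTC: 16:00–16:30, 17:30–19:30, 19:45–21:00, 21:15–21:30, 22:15–22:30.
Noor → UTC: 09:00–11:45, 15:00–15:15.
Isla ∩ Alice: 05:30–05:45, 09:30–10:45.
Isla ∩ Alice ∩ Anders: (none).
Isla ∩ Alice ∩ Anders ∩ Noor: (none).
Total common minutes: 0.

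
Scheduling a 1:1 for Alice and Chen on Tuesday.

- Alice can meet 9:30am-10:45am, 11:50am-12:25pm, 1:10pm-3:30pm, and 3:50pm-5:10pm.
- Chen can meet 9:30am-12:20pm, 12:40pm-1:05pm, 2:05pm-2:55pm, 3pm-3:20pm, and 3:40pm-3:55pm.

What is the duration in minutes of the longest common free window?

75 minutes

Alice ∩ Chen: 09:30–10:45, 11:50–12:20, 14:05–14:55, 15:00–15:20, 15:50–15:55.
Common window lengths: 75, 30, 50, 20, 5 min; longest is 75.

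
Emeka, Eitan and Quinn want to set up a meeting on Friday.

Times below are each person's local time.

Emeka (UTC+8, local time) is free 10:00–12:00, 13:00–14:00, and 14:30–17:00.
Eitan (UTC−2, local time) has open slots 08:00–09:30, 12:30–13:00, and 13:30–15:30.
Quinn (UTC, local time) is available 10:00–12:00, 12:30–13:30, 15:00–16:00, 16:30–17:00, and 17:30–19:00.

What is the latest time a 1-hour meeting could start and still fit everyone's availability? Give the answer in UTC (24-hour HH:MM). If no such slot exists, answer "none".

Emeka → UTC: 02:00–04:00, 05:00–06:00, 06:30–09:00.
Eitan → UTC: 10:00–11:30, 14:30–15:00, 15:30–17:30.
Quinn → UTC: 10:00–12:00, 12:30–13:30, 15:00–16:00, 16:30–17:00, 17:30–19:00.
Emeka ∩ Eitan: (none).
Emeka ∩ Eitan ∩ Quinn: (none).
Windows ≥ 60 min: (none).

none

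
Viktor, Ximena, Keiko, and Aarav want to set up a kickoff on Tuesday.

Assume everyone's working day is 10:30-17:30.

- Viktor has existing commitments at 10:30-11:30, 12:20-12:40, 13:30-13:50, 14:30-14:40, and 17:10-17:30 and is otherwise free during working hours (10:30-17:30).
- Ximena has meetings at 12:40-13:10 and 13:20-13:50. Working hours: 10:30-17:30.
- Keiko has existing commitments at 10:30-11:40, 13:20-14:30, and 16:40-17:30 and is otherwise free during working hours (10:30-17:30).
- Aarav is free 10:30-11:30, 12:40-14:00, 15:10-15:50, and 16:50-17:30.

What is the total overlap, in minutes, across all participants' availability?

Viktor free within 10:30–17:30: 11:30–12:20, 12:40–13:30, 13:50–14:30, 14:40–17:10.
Ximena free within 10:30–17:30: 10:30–12:40, 13:10–13:20, 13:50–17:30.
Keiko free within 10:30–17:30: 11:40–13:20, 14:30–16:40.
Viktor ∩ Ximena: 11:30–12:20, 13:10–13:20, 13:50–14:30, 14:40–17:10.
Viktor ∩ Ximena ∩ Keiko: 11:40–12:20, 13:10–13:20, 14:40–16:40.
Viktor ∩ Ximena ∩ Keiko ∩ Aarav: 13:10–13:20, 15:10–15:50.
Total common minutes: 10 + 40 = 50.

50 minutes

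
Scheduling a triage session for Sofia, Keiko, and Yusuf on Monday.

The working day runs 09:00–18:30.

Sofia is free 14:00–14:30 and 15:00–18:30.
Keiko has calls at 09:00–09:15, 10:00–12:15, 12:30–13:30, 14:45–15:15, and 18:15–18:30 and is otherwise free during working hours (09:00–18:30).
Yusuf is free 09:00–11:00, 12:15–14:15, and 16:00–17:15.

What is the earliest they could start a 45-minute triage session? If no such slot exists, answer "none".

16:00

Keiko free within 09:00–18:30: 09:15–10:00, 12:15–12:30, 13:30–14:45, 15:15–18:15.
Sofia ∩ Keiko: 14:00–14:30, 15:15–18:15.
Sofia ∩ Keiko ∩ Yusuf: 14:00–14:15, 16:00–17:15.
Windows ≥ 45 min: 16:00–17:15.
Earliest such window starts at 16:00.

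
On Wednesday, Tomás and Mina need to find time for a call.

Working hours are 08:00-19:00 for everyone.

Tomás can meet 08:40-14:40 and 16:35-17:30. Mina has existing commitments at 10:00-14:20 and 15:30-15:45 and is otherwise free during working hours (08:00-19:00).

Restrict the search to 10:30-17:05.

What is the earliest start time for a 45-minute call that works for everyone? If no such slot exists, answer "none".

Mina free within 08:00–19:00: 08:00–10:00, 14:20–15:30, 15:45–19:00.
Tomás ∩ Mina: 08:40–10:00, 14:20–14:40, 16:35–17:30.
Restricted to 10:30–17:05: 14:20–14:40, 16:35–17:05.
Windows ≥ 45 min: (none).

none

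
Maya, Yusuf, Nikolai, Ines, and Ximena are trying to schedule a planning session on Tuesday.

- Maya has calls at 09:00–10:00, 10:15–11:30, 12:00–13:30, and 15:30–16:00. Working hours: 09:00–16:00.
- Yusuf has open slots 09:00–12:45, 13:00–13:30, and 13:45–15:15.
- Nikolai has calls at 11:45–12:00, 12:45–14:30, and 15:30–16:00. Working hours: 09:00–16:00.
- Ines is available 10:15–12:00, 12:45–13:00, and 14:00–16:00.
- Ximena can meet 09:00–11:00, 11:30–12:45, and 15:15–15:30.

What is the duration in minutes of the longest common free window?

15 minutes

Maya free within 09:00–16:00: 10:00–10:15, 11:30–12:00, 13:30–15:30.
Nikolai free within 09:00–16:00: 09:00–11:45, 12:00–12:45, 14:30–15:30.
Maya ∩ Yusuf: 10:00–10:15, 11:30–12:00, 13:45–15:15.
Maya ∩ Yusuf ∩ Nikolai: 10:00–10:15, 11:30–11:45, 14:30–15:15.
Maya ∩ Yusuf ∩ Nikolai ∩ Ines: 11:30–11:45, 14:30–15:15.
Maya ∩ Yusuf ∩ Nikolai ∩ Ines ∩ Ximena: 11:30–11:45.
Single common window of 15 minutes.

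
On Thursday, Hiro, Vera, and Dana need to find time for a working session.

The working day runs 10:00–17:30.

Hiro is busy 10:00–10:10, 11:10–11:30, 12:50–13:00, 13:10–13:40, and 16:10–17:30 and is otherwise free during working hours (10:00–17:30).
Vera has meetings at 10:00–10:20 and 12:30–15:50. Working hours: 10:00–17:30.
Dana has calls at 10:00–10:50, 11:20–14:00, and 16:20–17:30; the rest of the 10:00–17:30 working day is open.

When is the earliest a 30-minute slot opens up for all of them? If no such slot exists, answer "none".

Hiro free within 10:00–17:30: 10:10–11:10, 11:30–12:50, 13:00–13:10, 13:40–16:10.
Vera free within 10:00–17:30: 10:20–12:30, 15:50–17:30.
Dana free within 10:00–17:30: 10:50–11:20, 14:00–16:20.
Hiro ∩ Vera: 10:20–11:10, 11:30–12:30, 15:50–16:10.
Hiro ∩ Vera ∩ Dana: 10:50–11:10, 15:50–16:10.
Windows ≥ 30 min: (none).

none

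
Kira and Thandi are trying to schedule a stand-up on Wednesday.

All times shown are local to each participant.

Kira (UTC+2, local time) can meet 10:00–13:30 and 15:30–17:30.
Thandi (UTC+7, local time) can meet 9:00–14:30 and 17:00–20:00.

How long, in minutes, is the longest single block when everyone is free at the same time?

Kira → UTC: 08:00–11:30, 13:30–15:30.
Thandi → UTC: 02:00–07:30, 10:00–13:00.
Kira ∩ Thandi: 10:00–11:30.
Single common window of 90 minutes.

90 minutes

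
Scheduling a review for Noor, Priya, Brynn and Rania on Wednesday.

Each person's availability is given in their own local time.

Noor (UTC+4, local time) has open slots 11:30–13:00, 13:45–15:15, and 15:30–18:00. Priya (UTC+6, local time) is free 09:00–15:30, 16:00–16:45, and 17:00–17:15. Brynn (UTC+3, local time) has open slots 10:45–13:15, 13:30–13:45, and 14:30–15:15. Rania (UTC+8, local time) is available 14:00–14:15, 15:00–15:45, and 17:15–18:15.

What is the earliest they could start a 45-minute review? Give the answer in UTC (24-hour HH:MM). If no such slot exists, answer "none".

Noor → UTC: 07:30–09:00, 09:45–11:15, 11:30–14:00.
Priya → UTC: 03:00–09:30, 10:00–10:45, 11:00–11:15.
Brynn → UTC: 07:45–10:15, 10:30–10:45, 11:30–12:15.
Rania → UTC: 06:00–06:15, 07:00–07:45, 09:15–10:15.
Noor ∩ Priya: 07:30–09:00, 10:00–10:45, 11:00–11:15.
Noor ∩ Priya ∩ Brynn: 07:45–09:00, 10:00–10:15, 10:30–10:45.
Noor ∩ Priya ∩ Brynn ∩ Rania: 10:00–10:15.
Windows ≥ 45 min: (none).

none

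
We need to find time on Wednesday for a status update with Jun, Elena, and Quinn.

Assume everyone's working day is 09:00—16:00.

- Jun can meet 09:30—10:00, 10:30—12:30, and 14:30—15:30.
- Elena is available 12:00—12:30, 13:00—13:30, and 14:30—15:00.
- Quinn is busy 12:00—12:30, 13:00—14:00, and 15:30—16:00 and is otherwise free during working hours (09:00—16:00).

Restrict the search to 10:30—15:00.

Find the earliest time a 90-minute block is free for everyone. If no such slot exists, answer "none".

Quinn free within 09:00–16:00: 09:00–12:00, 12:30–13:00, 14:00–15:30.
Jun ∩ Elena: 12:00–12:30, 14:30–15:00.
Jun ∩ Elena ∩ Quinn: 14:30–15:00.
Restricted to 10:30–15:00: 14:30–15:00.
Windows ≥ 90 min: (none).

none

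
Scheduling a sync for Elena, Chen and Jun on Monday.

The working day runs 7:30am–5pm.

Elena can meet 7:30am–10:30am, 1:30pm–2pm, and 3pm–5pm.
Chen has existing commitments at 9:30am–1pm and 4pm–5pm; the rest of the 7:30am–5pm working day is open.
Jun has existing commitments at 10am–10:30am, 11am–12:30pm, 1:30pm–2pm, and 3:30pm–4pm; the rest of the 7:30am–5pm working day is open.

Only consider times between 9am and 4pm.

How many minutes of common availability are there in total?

60 minutes

Chen free within 07:30–17:00: 07:30–09:30, 13:00–16:00.
Jun free within 07:30–17:00: 07:30–10:00, 10:30–11:00, 12:30–13:30, 14:00–15:30, 16:00–17:00.
Elena ∩ Chen: 07:30–09:30, 13:30–14:00, 15:00–16:00.
Elena ∩ Chen ∩ Jun: 07:30–09:30, 15:00–15:30.
Restricted to 09:00–16:00: 09:00–09:30, 15:00–15:30.
Total common minutes: 30 + 30 = 60.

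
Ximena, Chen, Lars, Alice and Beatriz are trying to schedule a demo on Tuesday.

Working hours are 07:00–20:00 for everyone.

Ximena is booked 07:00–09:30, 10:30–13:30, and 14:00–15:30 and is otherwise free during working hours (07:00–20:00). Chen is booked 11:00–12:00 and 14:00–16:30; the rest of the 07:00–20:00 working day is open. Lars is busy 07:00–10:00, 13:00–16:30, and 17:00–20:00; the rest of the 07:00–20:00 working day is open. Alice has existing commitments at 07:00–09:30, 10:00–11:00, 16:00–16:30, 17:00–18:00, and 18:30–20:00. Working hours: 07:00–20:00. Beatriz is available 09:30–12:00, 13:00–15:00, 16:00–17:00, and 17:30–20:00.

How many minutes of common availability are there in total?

30 minutes

Ximena free within 07:00–20:00: 09:30–10:30, 13:30–14:00, 15:30–20:00.
Chen free within 07:00–20:00: 07:00–11:00, 12:00–14:00, 16:30–20:00.
Lars free within 07:00–20:00: 10:00–13:00, 16:30–17:00.
Alice free within 07:00–20:00: 09:30–10:00, 11:00–16:00, 16:30–17:00, 18:00–18:30.
Ximena ∩ Chen: 09:30–10:30, 13:30–14:00, 16:30–20:00.
Ximena ∩ Chen ∩ Lars: 10:00–10:30, 16:30–17:00.
Ximena ∩ Chen ∩ Lars ∩ Alice: 16:30–17:00.
Ximena ∩ Chen ∩ Lars ∩ Alice ∩ Beatriz: 16:30–17:00.
Total common minutes: 30.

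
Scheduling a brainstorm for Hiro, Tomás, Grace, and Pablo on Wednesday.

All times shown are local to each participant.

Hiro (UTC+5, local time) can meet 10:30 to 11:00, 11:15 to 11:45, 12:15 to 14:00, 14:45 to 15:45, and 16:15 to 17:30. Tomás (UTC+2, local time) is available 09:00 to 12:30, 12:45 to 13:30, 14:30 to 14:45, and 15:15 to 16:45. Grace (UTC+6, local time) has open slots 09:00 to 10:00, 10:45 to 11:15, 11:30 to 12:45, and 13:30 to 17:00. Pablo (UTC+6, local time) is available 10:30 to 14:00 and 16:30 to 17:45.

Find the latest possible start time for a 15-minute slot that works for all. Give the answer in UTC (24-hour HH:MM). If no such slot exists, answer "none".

Hiro → UTC: 05:30–06:00, 06:15–06:45, 07:15–09:00, 09:45–10:45, 11:15–12:30.
Tomás → UTC: 07:00–10:30, 10:45–11:30, 12:30–12:45, 13:15–14:45.
Grace → UTC: 03:00–04:00, 04:45–05:15, 05:30–06:45, 07:30–11:00.
Pablo → UTC: 04:30–08:00, 10:30–11:45.
Hiro ∩ Tomás: 07:15–09:00, 09:45–10:30, 11:15–11:30.
Hiro ∩ Tomás ∩ Grace: 07:30–09:00, 09:45–10:30.
Hiro ∩ Tomás ∩ Grace ∩ Pablo: 07:30–08:00.
Windows ≥ 15 min: 07:30–08:00.
Latest start in the last window 07:30–08:00 is 08:00 − 15 min = 07:45.

07:45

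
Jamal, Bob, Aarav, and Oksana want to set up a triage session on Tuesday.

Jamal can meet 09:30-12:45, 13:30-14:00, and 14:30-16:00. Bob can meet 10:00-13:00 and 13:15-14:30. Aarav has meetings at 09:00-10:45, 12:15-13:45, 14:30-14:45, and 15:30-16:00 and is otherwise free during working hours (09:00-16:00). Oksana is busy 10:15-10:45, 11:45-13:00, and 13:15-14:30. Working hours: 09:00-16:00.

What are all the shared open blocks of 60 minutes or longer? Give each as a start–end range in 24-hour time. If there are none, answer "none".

10:45–11:45

Aarav free within 09:00–16:00: 10:45–12:15, 13:45–14:30, 14:45–15:30.
Oksana free within 09:00–16:00: 09:00–10:15, 10:45–11:45, 13:00–13:15, 14:30–16:00.
Jamal ∩ Bob: 10:00–12:45, 13:30–14:00.
Jamal ∩ Bob ∩ Aarav: 10:45–12:15, 13:45–14:00.
Jamal ∩ Bob ∩ Aarav ∩ Oksana: 10:45–11:45.
Windows ≥ 60 min: 10:45–11:45.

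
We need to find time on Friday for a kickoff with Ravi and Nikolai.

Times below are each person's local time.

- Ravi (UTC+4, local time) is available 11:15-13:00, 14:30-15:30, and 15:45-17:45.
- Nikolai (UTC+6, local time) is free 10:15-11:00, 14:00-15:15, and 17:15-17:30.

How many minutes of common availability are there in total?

Ravi → UTC: 07:15–09:00, 10:30–11:30, 11:45–13:45.
Nikolai → UTC: 04:15–05:00, 08:00–09:15, 11:15–11:30.
Ravi ∩ Nikolai: 08:00–09:00, 11:15–11:30.
Total common minutes: 60 + 15 = 75.

75 minutes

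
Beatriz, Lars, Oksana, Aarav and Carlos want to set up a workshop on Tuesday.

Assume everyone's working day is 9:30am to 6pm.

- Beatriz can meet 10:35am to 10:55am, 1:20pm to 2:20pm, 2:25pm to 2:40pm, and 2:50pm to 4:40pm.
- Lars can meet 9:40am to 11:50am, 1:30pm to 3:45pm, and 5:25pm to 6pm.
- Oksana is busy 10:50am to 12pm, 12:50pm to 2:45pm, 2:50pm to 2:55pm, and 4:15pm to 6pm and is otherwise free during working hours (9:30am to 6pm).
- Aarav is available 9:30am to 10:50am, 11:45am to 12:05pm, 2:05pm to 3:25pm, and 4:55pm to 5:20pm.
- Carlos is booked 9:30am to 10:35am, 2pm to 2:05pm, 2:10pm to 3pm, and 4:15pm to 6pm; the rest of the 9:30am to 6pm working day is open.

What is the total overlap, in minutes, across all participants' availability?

Oksana free within 09:30–18:00: 09:30–10:50, 12:00–12:50, 14:45–14:50, 14:55–16:15.
Carlos free within 09:30–18:00: 10:35–14:00, 14:05–14:10, 15:00–16:15.
Beatriz ∩ Lars: 10:35–10:55, 13:30–14:20, 14:25–14:40, 14:50–15:45.
Beatriz ∩ Lars ∩ Oksana: 10:35–10:50, 14:55–15:45.
Beatriz ∩ Lars ∩ Oksana ∩ Aarav: 10:35–10:50, 14:55–15:25.
Beatriz ∩ Lars ∩ Oksana ∩ Aarav ∩ Carlos: 10:35–10:50, 15:00–15:25.
Total common minutes: 15 + 25 = 40.

40 minutes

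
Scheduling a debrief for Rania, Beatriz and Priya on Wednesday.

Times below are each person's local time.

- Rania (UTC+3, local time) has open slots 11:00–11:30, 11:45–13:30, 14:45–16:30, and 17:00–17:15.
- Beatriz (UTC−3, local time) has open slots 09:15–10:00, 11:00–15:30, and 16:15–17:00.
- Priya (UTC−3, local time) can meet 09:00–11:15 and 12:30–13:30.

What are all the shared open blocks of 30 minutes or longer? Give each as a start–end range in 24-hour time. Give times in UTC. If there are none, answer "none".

Rania → UTC: 08:00–08:30, 08:45–10:30, 11:45–13:30, 14:00–14:15.
Beatriz → UTC: 12:15–13:00, 14:00–18:30, 19:15–20:00.
Priya → UTC: 12:00–14:15, 15:30–16:30.
Rania ∩ Beatriz: 12:15–13:00, 14:00–14:15.
Rania ∩ Beatriz ∩ Priya: 12:15–13:00, 14:00–14:15.
Windows ≥ 30 min: 12:15–13:00.

12:15–13:00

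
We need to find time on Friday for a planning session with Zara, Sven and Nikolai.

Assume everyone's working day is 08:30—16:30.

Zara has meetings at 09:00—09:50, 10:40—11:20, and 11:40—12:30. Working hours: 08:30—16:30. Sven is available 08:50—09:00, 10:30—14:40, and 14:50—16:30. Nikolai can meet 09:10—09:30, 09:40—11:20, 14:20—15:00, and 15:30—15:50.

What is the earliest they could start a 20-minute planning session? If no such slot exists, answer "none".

14:20

Zara free within 08:30–16:30: 08:30–09:00, 09:50–10:40, 11:20–11:40, 12:30–16:30.
Zara ∩ Sven: 08:50–09:00, 10:30–10:40, 11:20–11:40, 12:30–14:40, 14:50–16:30.
Zara ∩ Sven ∩ Nikolai: 10:30–10:40, 14:20–14:40, 14:50–15:00, 15:30–15:50.
Windows ≥ 20 min: 14:20–14:40, 15:30–15:50.
Earliest such window starts at 14:20.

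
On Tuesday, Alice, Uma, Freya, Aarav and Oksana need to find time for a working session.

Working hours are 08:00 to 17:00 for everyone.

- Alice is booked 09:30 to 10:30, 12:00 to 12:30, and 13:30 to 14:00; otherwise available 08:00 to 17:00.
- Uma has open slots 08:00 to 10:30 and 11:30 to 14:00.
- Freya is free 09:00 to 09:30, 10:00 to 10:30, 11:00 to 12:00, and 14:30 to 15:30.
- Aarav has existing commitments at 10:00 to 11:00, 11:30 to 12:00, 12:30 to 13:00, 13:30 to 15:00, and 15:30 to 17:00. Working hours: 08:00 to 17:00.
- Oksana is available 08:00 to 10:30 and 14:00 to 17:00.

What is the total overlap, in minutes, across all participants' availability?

Alice free within 08:00–17:00: 08:00–09:30, 10:30–12:00, 12:30–13:30, 14:00–17:00.
Aarav free within 08:00–17:00: 08:00–10:00, 11:00–11:30, 12:00–12:30, 13:00–13:30, 15:00–15:30.
Alice ∩ Uma: 08:00–09:30, 11:30–12:00, 12:30–13:30.
Alice ∩ Uma ∩ Freya: 09:00–09:30, 11:30–12:00.
Alice ∩ Uma ∩ Freya ∩ Aarav: 09:00–09:30.
Alice ∩ Uma ∩ Freya ∩ Aarav ∩ Oksana: 09:00–09:30.
Total common minutes: 30.

30 minutes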